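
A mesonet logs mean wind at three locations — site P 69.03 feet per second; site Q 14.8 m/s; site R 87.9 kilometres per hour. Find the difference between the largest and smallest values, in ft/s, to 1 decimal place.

site Q: 14.8 m/s = 48.556 ft/s.
site R: 87.9 km/h = 80.107 ft/s.
Spread: 80.107 − 48.556 = 31.6 ft/s.

31.6 ft/s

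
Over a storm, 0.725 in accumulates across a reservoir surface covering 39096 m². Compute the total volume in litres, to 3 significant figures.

720000 litres

Depth: 0.725 in × 25.4 = 18.415 mm.
1 mm over 1 m² is 1 L, so volume = 18.415 × 39096 = 719952.84 L ≈ 720000 L.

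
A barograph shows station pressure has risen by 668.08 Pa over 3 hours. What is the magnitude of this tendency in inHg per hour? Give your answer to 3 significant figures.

0.0658 inHg per hour

668.08 Pa / 3 h × 0.0002953 inHg/Pa = 0.0658 inHg/h.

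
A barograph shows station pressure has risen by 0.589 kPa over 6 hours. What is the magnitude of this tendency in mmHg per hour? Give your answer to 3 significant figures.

0.736 mmHg per hour

0.589 kPa / 6 h × 7.50062 mmHg/kPa = 0.736 mmHg/h.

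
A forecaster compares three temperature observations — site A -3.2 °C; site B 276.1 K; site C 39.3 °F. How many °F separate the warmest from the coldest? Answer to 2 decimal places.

13.06 °F

site B: 276.1 K = 2.950 °C.
site C: 39.3 °F = 4.056 °C.
Spread: 4.056 − (-3.200) = 7.256 °C = 13.06 °F.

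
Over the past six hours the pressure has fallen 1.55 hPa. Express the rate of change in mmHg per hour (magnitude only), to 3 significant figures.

1.55 hPa / 6 h × 0.750062 mmHg/hPa = 0.194 mmHg/h.

0.194 mmHg per hour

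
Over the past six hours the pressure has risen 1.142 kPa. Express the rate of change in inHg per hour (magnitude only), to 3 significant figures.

0.0562 inHg per hour

1.142 kPa / 6 h × 0.2953 inHg/kPa = 0.0562 inHg/h.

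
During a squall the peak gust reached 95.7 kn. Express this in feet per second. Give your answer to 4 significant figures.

161.5 ft/s

1 kt = 1.68781 ft/s, so 95.7 × 1.68781 = 161.5 ft/s.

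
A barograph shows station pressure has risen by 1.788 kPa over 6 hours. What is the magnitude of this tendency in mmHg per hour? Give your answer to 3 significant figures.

2.24 mmHg per hour

1.788 kPa / 6 h × 7.50062 mmHg/kPa = 2.24 mmHg/h.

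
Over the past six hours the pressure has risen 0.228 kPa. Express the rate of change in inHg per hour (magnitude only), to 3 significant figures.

0.228 kPa / 6 h × 0.2953 inHg/kPa = 0.0112 inHg/h.

0.0112 inHg per hour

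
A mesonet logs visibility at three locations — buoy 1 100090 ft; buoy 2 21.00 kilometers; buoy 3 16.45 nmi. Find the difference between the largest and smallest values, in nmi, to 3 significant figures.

5.13 nmi

buoy 1: 100090 ft = 16.4727 nmi.
buoy 2: 21.00 km = 11.3391 nmi.
Spread: 16.4727 − 11.3391 = 5.13 nmi.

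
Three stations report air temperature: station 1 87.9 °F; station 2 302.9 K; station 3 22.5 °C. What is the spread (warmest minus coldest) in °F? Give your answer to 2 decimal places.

station 1: 87.9 °F = 31.056 °C.
station 2: 302.9 K = 29.750 °C.
Spread: 31.056 − 22.500 = 8.556 °C = 15.40 °F.

15.40 °F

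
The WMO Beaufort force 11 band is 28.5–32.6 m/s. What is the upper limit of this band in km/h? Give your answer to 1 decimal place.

117.4 km/h

28.5–32.6 m/s × 3.6 = 102.6–117.4 km/h.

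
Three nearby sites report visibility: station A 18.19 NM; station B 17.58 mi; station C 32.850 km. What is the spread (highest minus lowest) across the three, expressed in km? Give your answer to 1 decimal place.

5.4 km

station A: 18.19 nmi = 33.688 km.
station B: 17.58 SM = 28.292 km.
Spread: 33.688 − 28.292 = 5.4 km.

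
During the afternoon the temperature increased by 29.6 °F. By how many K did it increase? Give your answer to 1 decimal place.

Converting a difference, only the 9/5 scale factor applies: ΔK = 29.6 × 0.5556 = 16.4 K.

16.4 K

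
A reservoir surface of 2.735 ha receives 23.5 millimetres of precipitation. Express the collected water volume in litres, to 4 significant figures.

Area: 2.735 ha = 27350 m².
1 mm over 1 m² is 1 L, so volume = 23.5 × 27350 = 642725 L ≈ 642700 L.

642700 litres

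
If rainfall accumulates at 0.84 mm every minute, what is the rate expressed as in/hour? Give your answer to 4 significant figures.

0.84 mm/minute × 0.0393701 in/mm × 60 minute/hour = 1.984 in/hour.

1.984 in/hour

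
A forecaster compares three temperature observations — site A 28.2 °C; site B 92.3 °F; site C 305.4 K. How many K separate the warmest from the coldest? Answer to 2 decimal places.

5.30 K

site B: 92.3 °F = 33.500 °C.
site C: 305.4 K = 32.250 °C.
Spread: 33.500 − 28.200 = 5.300 °C.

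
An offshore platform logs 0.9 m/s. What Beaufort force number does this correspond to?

Beaufort force 1

0.9 m/s lies in the Beaufort 1 band (light air, 0.3–1.5 m/s).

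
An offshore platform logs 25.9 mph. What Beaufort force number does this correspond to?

Beaufort force 6

25.9 mph = 11.6 m/s, which is Beaufort 6 (strong breeze, 10.8–13.8 m/s).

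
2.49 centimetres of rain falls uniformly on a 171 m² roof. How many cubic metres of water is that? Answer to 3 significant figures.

Depth: 2.49 cm × 10 = 24.9 mm.
1 mm over 1 m² is 1 L, so volume = 24.9 × 171 = 4257.9 L = 4.26 m³.

4.26 cubic metres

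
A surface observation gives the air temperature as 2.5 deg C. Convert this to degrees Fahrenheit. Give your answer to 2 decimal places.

36.50 °F

°F = °C × 9/5 + 32 = 2.5 × 1.8 + 32 = 36.50 °F.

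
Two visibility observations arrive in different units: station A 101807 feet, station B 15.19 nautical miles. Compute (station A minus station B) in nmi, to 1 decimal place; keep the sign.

1.6 nmi

station A: 101807 ft = 16.755 nmi.
Difference: 16.755 − 15.190 = 1.6 nmi.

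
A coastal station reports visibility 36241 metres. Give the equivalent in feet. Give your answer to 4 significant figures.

1 m = 3.28084 ft, so 36241 × 3.28084 = 118900 ft.

118900 ft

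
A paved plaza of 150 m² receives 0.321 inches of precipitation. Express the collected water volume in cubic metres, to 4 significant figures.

1.223 cubic metres

Depth: 0.321 in × 25.4 = 8.1534 mm.
1 mm over 1 m² is 1 L, so volume = 8.1534 × 150 = 1223.01 L = 1.223 m³.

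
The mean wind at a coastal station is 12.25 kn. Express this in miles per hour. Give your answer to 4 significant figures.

14.10 mph

1 kt = 1.15078 mph, so 12.25 × 1.15078 = 14.10 mph.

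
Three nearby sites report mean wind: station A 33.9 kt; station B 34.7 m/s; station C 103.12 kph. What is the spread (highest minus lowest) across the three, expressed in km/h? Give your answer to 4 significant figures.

station A: 33.9 kt = 62.7828 km/h.
station B: 34.7 m/s = 124.9200 km/h.
Spread: 124.9200 − 62.7828 = 62.14 km/h.

62.14 km/h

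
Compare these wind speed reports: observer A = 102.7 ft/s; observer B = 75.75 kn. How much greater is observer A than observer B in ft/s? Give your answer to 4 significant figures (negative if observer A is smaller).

observer B: 75.75 kt = 127.8516 ft/s.
Difference: 102.7000 − 127.8516 = -25.15 ft/s.

-25.15 ft/s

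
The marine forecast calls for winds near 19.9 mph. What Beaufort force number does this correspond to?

19.9 mph = 8.9 m/s, which is Beaufort 5 (fresh breeze, 8.0–10.7 m/s).

Beaufort force 5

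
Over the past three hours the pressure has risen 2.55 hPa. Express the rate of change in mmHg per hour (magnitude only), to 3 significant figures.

0.638 mmHg per hour

2.55 hPa / 3 h × 0.750062 mmHg/hPa = 0.638 mmHg/h.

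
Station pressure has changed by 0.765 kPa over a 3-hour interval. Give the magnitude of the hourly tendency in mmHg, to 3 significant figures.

0.765 kPa / 3 h × 7.50062 mmHg/kPa = 1.91 mmHg/h.

1.91 mmHg per hour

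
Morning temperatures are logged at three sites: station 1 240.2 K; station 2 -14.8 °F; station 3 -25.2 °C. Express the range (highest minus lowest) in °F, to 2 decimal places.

13.95 °F

station 1: 240.2 K = -32.950 °C.
station 2: -14.8 °F = -26.000 °C.
Spread: (-25.200) − (-32.950) = 7.750 °C = 13.95 °F.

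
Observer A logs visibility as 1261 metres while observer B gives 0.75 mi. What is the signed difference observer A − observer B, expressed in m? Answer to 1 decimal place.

observer B: 0.75 SM = 1207.008 m.
Difference: 1261.000 − 1207.008 = 54.0 m.

54.0 m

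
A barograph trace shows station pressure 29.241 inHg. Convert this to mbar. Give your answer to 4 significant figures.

990.2 mb

1 inHg = 33.8639 mb, so 29.241 × 33.8639 = 990.2 mb.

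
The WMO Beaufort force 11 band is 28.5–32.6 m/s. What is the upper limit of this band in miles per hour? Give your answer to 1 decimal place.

72.9 mph

28.5–32.6 m/s × 2.237 = 63.8–72.9 mph.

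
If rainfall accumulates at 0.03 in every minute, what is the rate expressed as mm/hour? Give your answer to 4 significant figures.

0.03 in/minute × 25.4 mm/in × 60 minute/hour = 45.72 mm/hour.

45.72 mm/hour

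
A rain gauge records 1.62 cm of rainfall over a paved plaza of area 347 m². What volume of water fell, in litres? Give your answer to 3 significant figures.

5620 litres

Depth: 1.62 cm × 10 = 16.2 mm.
1 mm over 1 m² is 1 L, so volume = 16.2 × 347 = 5621.4 L ≈ 5620 L.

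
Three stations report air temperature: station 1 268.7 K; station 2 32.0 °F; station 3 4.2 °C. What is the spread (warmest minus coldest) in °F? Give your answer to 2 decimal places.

15.57 °F

station 1: 268.7 K = -4.450 °C.
station 2: 32.0 °F = 0.000 °C.
Spread: 4.200 − (-4.450) = 8.650 °C = 15.57 °F.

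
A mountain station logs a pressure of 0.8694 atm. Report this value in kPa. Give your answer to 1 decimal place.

1 atm = 101.325 kPa, so 0.8694 × 101.325 = 88.1 kPa.

88.1 kPa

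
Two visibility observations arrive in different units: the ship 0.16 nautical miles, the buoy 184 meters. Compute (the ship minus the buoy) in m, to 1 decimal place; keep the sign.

the ship: 0.16 nmi = 296.320 m.
Difference: 296.320 − 184.000 = 112.3 m.

112.3 m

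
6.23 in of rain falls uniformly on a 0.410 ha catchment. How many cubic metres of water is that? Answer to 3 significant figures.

Depth: 6.23 in × 25.4 = 158.242 mm.
Area: 0.410 ha = 4100 m².
1 mm over 1 m² is 1 L, so volume = 158.242 × 4100 = 648792.2 L = 649 m³.

649 cubic metres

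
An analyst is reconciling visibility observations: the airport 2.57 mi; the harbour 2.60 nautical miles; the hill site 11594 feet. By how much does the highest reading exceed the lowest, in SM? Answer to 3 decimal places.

the harbour: 2.60 nmi = 2.99203 SM.
the hill site: 11594 ft = 2.19583 SM.
Spread: 2.99203 − 2.19583 = 0.796 SM.

0.796 SM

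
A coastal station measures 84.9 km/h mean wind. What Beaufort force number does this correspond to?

84.9 km/h = 23.6 m/s, which is Beaufort 9 (strong gale, 20.8–24.4 m/s).

Beaufort force 9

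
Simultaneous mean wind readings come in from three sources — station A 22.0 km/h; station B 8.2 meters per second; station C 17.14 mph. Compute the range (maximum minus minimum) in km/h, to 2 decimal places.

7.52 km/h

station B: 8.2 m/s = 29.5200 km/h.
station C: 17.14 mph = 27.5842 km/h.
Spread: 29.5200 − 22.0000 = 7.52 km/h.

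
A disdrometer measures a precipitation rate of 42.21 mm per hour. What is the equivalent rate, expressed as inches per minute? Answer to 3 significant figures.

0.0277 in/minute

42.21 mm/hour × 0.0393701 in/mm × 0.0166667 hour/minute = 0.0277 in/minute.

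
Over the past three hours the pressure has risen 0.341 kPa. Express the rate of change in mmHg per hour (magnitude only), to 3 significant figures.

0.341 kPa / 3 h × 7.50062 mmHg/kPa = 0.853 mmHg/h.

0.853 mmHg per hour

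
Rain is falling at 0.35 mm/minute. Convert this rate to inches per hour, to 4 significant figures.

0.8268 in/hour

0.35 mm/minute × 0.0393701 in/mm × 60 minute/hour = 0.8268 in/hour.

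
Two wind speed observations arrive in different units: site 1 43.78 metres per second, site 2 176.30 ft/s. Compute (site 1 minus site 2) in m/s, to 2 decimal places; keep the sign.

-9.96 m/s

site 2: 176.30 ft/s = 53.7362 m/s.
Difference: 43.7800 − 53.7362 = -9.96 m/s.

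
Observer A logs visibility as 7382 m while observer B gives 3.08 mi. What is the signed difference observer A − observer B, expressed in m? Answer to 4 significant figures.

2425 m

observer B: 3.08 SM = 4956.78 m.
Difference: 7382.00 − 4956.78 = 2425 m.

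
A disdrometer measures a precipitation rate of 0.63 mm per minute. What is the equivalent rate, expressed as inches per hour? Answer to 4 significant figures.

1.488 in/hour

0.63 mm/minute × 0.0393701 in/mm × 60 minute/hour = 1.488 in/hour.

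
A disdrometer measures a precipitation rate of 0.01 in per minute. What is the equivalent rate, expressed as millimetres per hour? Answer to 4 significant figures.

0.01 in/minute × 25.4 mm/in × 60 minute/hour = 15.24 mm/hour.

15.24 mm/hour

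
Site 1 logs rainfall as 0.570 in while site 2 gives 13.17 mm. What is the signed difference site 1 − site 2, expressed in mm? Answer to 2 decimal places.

site 1: 0.570 in = 14.4780 mm.
Difference: 14.4780 − 13.1700 = 1.31 mm.

1.31 mm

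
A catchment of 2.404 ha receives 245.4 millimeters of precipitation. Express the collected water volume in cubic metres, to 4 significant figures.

Area: 2.404 ha = 24040 m².
1 mm over 1 m² is 1 L, so volume = 245.4 × 24040 = 5899416 L = 5899 m³.

5899 cubic metres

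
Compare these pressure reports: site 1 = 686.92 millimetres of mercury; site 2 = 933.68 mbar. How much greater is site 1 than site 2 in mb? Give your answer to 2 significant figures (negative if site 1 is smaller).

-18 mb

site 1: 686.92 mmHg = 915.82 mb.
Difference: 915.82 − 933.68 = -18 mb.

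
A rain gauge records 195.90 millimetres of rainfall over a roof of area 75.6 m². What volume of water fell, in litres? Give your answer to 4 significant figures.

14810 litres

1 mm over 1 m² is 1 L, so volume = 195.9 × 75.6 = 14810.04 L ≈ 14810 L.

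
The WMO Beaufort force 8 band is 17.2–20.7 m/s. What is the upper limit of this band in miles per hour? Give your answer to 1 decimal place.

17.2–20.7 m/s × 2.237 = 38.5–46.3 mph.

46.3 mph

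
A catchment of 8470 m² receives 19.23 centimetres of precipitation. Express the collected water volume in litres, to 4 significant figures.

1629000 litres

Depth: 19.23 cm × 10 = 192.3 mm.
1 mm over 1 m² is 1 L, so volume = 192.3 × 8470 = 1628781 L ≈ 1629000 L.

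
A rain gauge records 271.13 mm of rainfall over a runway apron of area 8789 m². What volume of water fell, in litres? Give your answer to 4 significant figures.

1 mm over 1 m² is 1 L, so volume = 271.13 × 8789 = 2382961.6 L ≈ 2383000 L.

2383000 litres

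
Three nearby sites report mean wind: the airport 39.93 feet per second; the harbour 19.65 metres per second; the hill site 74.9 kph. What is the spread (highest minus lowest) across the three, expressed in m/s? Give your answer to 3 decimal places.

the airport: 39.93 ft/s = 12.17066 m/s.
the hill site: 74.9 km/h = 20.80556 m/s.
Spread: 20.80556 − 12.17066 = 8.635 m/s.

8.635 m/s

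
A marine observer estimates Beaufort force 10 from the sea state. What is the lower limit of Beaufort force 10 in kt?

48 kt

Beaufort 10 (storm) spans 48–55 knots.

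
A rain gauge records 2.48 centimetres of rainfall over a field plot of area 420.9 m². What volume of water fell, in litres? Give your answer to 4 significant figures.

10440 litres

Depth: 2.48 cm × 10 = 24.8 mm.
1 mm over 1 m² is 1 L, so volume = 24.8 × 420.9 = 10438.32 L ≈ 10440 L.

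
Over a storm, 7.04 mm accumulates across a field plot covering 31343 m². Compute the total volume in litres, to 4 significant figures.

220700 litres

1 mm over 1 m² is 1 L, so volume = 7.04 × 31343 = 220654.72 L ≈ 220700 L.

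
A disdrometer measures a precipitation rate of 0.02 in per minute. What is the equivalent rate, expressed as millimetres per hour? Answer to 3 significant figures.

30.5 mm/hour

0.02 in/minute × 25.4 mm/in × 60 minute/hour = 30.5 mm/hour.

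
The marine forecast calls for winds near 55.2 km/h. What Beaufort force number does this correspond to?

55.2 km/h = 15.3 m/s, which is Beaufort 7 (near gale, 13.9–17.1 m/s).

Beaufort force 7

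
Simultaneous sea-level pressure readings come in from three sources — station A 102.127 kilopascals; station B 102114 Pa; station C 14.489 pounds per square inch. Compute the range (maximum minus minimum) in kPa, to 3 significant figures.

2.23 kPa

station B: 102114 Pa = 102.1140 kPa.
station C: 14.489 psi = 99.8981 kPa.
Spread: 102.1270 − 99.8981 = 2.23 kPa.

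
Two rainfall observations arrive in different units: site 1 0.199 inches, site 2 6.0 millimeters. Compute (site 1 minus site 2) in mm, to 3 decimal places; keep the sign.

site 1: 0.199 in = 5.05460 mm.
Difference: 5.05460 − 6.00000 = -0.945 mm.

-0.945 mm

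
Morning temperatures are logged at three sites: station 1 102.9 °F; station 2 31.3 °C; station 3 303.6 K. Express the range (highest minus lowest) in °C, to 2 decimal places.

station 1: 102.9 °F = 39.389 °C.
station 3: 303.6 K = 30.450 °C.
Spread: 39.389 − 30.450 = 8.939 °C.

8.94 °C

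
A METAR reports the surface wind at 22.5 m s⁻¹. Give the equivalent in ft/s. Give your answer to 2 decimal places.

1 m/s = 3.28084 ft/s, so 22.5 × 3.28084 = 73.82 ft/s.

73.82 ft/s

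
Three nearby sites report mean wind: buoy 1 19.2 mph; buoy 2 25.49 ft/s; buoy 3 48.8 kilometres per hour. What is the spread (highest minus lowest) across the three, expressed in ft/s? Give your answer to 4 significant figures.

buoy 1: 19.2 mph = 28.1600 ft/s.
buoy 3: 48.8 km/h = 44.4736 ft/s.
Spread: 44.4736 − 25.4900 = 18.98 ft/s.

18.98 ft/s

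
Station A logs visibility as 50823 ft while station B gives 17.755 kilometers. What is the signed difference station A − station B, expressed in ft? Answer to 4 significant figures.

station B: 17.755 km = 58251.31 ft.
Difference: 50823.00 − 58251.31 = -7428 ft.

-7428 ft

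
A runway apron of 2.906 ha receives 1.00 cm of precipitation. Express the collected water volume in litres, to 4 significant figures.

Depth: 1.00 cm × 10 = 10 mm.
Area: 2.906 ha = 29060 m².
1 mm over 1 m² is 1 L, so volume = 10 × 29060 = 290600 L.

290600 litres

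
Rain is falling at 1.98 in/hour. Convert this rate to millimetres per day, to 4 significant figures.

1207 mm/day

1.98 in/hour × 25.4 mm/in × 24 hour/day = 1207 mm/day.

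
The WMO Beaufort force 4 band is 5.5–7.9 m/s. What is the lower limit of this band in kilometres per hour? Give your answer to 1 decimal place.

5.5–7.9 m/s × 3.6 = 19.8–28.4 km/h.

19.8 km/h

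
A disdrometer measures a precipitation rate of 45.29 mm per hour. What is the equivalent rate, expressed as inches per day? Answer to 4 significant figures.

45.29 mm/hour × 0.0393701 in/mm × 24 hour/day = 42.79 in/day.

42.79 in/day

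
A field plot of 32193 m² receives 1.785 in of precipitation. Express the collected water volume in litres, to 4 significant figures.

1460000 litres

Depth: 1.785 in × 25.4 = 45.339 mm.
1 mm over 1 m² is 1 L, so volume = 45.339 × 32193 = 1459598.4 L ≈ 1460000 L.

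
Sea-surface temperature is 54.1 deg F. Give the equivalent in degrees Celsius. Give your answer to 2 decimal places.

12.28 °C

°C = (°F − 32) × 5/9 = (54.1 − 32) / 1.8 = 12.28 °C.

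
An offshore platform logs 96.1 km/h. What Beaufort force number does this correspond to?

Beaufort force 10

96.1 km/h = 26.7 m/s, which is Beaufort 10 (storm, 24.5–28.4 m/s).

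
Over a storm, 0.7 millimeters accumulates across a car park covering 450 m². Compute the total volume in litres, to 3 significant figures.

1 mm over 1 m² is 1 L, so volume = 0.7 × 450 = 315 L.

315 litres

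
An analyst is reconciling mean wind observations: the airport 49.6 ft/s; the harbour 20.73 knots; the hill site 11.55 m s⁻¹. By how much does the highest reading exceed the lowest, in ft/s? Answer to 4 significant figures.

14.61 ft/s

the harbour: 20.73 kt = 34.9883 ft/s.
the hill site: 11.55 m/s = 37.8937 ft/s.
Spread: 49.6000 − 34.9883 = 14.61 ft/s.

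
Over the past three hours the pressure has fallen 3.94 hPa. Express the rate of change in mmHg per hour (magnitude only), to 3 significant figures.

3.94 hPa / 3 h × 0.750062 mmHg/hPa = 0.985 mmHg/h.

0.985 mmHg per hour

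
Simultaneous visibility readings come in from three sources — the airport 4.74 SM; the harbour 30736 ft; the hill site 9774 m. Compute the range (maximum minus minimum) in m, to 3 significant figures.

the airport: 4.74 SM = 7628.29 m.
the harbour: 30736 ft = 9368.33 m.
Spread: 9774.00 − 7628.29 = 2150 m.

2150 m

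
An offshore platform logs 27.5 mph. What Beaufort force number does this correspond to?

27.5 mph = 12.3 m/s, which is Beaufort 6 (strong breeze, 10.8–13.8 m/s).

Beaufort force 6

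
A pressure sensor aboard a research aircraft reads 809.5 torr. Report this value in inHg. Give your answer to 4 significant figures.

31.87 inHg

1 mmHg = 0.0393701 inHg, so 809.5 × 0.0393701 = 31.87 inHg.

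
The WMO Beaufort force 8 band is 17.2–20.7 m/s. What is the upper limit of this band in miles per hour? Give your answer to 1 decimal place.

17.2–20.7 m/s × 2.237 = 38.5–46.3 mph.

46.3 mph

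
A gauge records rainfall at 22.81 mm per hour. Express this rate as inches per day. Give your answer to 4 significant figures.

21.55 in/day

22.81 mm/hour × 0.0393701 in/mm × 24 hour/day = 21.55 in/day.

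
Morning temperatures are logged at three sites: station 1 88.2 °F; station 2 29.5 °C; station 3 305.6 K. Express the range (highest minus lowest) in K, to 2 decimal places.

station 1: 88.2 °F = 31.222 °C.
station 3: 305.6 K = 32.450 °C.
Spread: 32.450 − 29.500 = 2.950 °C.

2.95 K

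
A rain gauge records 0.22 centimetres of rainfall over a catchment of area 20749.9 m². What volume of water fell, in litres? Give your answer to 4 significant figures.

45650 litres

Depth: 0.22 cm × 10 = 2.2 mm.
1 mm over 1 m² is 1 L, so volume = 2.2 × 20749.9 = 45649.78 L ≈ 45650 L.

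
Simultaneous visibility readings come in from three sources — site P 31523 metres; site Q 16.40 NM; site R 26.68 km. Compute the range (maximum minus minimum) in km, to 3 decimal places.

4.843 km

site P: 31523 m = 31.52300 km.
site Q: 16.40 nmi = 30.37280 km.
Spread: 31.52300 − 26.68000 = 4.843 km.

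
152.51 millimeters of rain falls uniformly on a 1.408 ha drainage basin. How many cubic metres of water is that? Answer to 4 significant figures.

Area: 1.408 ha = 14080 m².
1 mm over 1 m² is 1 L, so volume = 152.51 × 14080 = 2147340.8 L = 2147 m³.

2147 cubic metres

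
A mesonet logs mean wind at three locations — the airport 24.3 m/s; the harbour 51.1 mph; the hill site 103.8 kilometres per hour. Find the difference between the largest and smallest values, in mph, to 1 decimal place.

13.4 mph

the airport: 24.3 m/s = 54.358 mph.
the hill site: 103.8 km/h = 64.498 mph.
Spread: 64.498 − 51.100 = 13.4 mph.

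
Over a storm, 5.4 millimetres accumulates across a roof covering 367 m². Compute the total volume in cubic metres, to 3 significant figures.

1.98 cubic metres

1 mm over 1 m² is 1 L, so volume = 5.4 × 367 = 1981.8 L = 1.98 m³.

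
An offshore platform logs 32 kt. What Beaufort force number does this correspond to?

Beaufort force 7

32 kt lies in the Beaufort 7 band (near gale, 28–33 kt).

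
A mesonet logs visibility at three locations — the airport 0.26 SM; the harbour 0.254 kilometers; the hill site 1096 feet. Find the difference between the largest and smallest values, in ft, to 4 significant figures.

the airport: 0.26 SM = 1372.800 ft.
the harbour: 0.254 km = 833.333 ft.
Spread: 1372.800 − 833.333 = 539.5 ft.

539.5 ft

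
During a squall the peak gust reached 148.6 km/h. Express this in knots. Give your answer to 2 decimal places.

80.24 kt

1 km/h = 0.539957 kt, so 148.6 × 0.539957 = 80.24 kt.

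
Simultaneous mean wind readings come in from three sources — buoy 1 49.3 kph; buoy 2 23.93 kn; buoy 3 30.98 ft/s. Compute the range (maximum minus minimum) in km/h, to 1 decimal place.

buoy 2: 23.93 kt = 44.318 km/h.
buoy 3: 30.98 ft/s = 33.994 km/h.
Spread: 49.300 − 33.994 = 15.3 km/h.

15.3 km/h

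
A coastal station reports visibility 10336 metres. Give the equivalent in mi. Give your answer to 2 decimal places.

1 m = 0.000621371 SM, so 10336 × 0.000621371 = 6.42 SM.

6.42 SM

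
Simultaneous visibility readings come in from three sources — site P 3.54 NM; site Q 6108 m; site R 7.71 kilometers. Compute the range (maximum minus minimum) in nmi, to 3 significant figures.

site Q: 6108 m = 3.29806 nmi.
site R: 7.71 km = 4.16307 nmi.
Spread: 4.16307 − 3.29806 = 0.865 nmi.

0.865 nmi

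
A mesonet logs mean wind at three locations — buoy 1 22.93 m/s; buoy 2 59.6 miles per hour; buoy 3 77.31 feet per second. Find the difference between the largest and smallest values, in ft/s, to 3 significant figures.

buoy 1: 22.93 m/s = 75.230 ft/s.
buoy 2: 59.6 mph = 87.413 ft/s.
Spread: 87.413 − 75.230 = 12.2 ft/s.

12.2 ft/s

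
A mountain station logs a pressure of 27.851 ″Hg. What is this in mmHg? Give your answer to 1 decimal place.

707.4 mmHg

1 inHg = 25.4 mmHg, so 27.851 × 25.4 = 707.4 mmHg.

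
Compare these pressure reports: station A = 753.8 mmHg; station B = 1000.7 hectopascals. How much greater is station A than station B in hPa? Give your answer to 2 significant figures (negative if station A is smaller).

4.3 hPa

station A: 753.8 mmHg = 1004.984 hPa.
Difference: 1004.984 − 1000.700 = 4.3 hPa.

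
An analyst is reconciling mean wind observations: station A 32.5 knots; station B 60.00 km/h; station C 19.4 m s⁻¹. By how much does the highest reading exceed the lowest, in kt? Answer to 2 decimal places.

5.31 kt

station B: 60.00 km/h = 32.3974 kt.
station C: 19.4 m/s = 37.7106 kt.
Spread: 37.7106 − 32.3974 = 5.31 kt.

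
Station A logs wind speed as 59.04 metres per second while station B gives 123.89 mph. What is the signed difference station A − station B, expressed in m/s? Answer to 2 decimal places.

3.66 m/s

station B: 123.89 mph = 55.3838 m/s.
Difference: 59.0400 − 55.3838 = 3.66 m/s.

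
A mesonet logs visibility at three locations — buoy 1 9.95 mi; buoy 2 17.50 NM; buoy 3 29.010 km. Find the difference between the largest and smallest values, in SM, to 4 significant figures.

buoy 2: 17.50 nmi = 20.1386 SM.
buoy 3: 29.010 km = 18.0260 SM.
Spread: 20.1386 − 9.9500 = 10.19 SM.

10.19 SM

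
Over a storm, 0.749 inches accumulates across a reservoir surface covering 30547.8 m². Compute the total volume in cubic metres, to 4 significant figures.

581.2 cubic metres

Depth: 0.749 in × 25.4 = 19.0246 mm.
1 mm over 1 m² is 1 L, so volume = 19.0246 × 30547.8 = 581159.68 L = 581.2 m³.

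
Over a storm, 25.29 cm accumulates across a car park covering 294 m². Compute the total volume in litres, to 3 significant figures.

Depth: 25.29 cm × 10 = 252.9 mm.
1 mm over 1 m² is 1 L, so volume = 252.9 × 294 = 74352.6 L ≈ 74400 L.

74400 litres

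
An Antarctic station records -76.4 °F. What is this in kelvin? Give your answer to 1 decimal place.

First to °C: -60.22 °C.
Then to K: 212.9 K.

212.9 K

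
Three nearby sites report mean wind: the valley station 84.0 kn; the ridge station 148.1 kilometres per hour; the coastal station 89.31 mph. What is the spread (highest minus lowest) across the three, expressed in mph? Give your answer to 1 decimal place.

the valley station: 84.0 kt = 96.665 mph.
the ridge station: 148.1 km/h = 92.025 mph.
Spread: 96.665 − 89.310 = 7.4 mph.

7.4 mph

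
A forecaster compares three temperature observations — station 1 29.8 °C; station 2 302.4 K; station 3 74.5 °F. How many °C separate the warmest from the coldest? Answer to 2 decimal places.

6.19 °C

station 2: 302.4 K = 29.250 °C.
station 3: 74.5 °F = 23.611 °C.
Spread: 29.800 − 23.611 = 6.189 °C.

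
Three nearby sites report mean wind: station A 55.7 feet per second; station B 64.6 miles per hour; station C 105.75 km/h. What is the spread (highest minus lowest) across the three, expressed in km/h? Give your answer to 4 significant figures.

station A: 55.7 ft/s = 61.1185 km/h.
station B: 64.6 mph = 103.9636 km/h.
Spread: 105.7500 − 61.1185 = 44.63 km/h.

44.63 km/h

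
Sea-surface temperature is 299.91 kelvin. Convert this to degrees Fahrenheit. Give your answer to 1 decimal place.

First to °C: 26.76 °C.
Then to °F: 80.2 °F.

80.2 °F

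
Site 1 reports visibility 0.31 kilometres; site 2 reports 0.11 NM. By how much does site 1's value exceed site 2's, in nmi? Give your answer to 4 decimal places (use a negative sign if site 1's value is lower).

site 1: 0.31 km = 0.167387 nmi.
Difference: 0.167387 − 0.110000 = 0.0574 nmi.

0.0574 nmi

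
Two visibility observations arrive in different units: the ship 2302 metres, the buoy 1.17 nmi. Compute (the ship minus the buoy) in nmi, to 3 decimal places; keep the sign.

0.073 nmi

the ship: 2302 m = 1.24298 nmi.
Difference: 1.24298 − 1.17000 = 0.073 nmi.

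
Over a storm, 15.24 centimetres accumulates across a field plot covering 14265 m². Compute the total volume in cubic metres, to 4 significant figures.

2174 cubic metres

Depth: 15.24 cm × 10 = 152.4 mm.
1 mm over 1 m² is 1 L, so volume = 152.4 × 14265 = 2173986 L = 2174 m³.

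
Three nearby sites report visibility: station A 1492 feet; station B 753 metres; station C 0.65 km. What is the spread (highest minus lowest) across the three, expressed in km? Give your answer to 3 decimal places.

0.298 km

station A: 1492 ft = 0.45476 km.
station B: 753 m = 0.75300 km.
Spread: 0.75300 − 0.45476 = 0.298 km.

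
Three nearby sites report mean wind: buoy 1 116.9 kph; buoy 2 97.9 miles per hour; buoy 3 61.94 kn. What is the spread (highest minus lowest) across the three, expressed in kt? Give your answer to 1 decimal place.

buoy 1: 116.9 km/h = 63.121 kt.
buoy 2: 97.9 mph = 85.073 kt.
Spread: 85.073 − 61.940 = 23.1 kt.

23.1 kt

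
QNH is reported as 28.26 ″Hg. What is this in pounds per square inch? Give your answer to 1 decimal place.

13.9 psi

1 inHg = 0.491154 psi, so 28.26 × 0.491154 = 13.9 psi.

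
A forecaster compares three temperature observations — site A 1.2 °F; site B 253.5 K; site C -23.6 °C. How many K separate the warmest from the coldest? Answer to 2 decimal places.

6.49 K

site A: 1.2 °F = -17.111 °C.
site B: 253.5 K = -19.650 °C.
Spread: (-17.111) − (-23.600) = 6.489 °C.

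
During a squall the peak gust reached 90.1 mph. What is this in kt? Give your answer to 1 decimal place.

1 mph = 0.868976 kt, so 90.1 × 0.868976 = 78.3 kt.

78.3 kt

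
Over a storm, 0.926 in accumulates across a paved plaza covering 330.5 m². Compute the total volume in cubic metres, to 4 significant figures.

Depth: 0.926 in × 25.4 = 23.5204 mm.
1 mm over 1 m² is 1 L, so volume = 23.5204 × 330.5 = 7773.4922 L = 7.773 m³.

7.773 cubic metres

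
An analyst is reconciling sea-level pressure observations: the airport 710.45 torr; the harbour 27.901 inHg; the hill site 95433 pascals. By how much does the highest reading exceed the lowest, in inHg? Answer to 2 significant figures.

0.28 inHg

the airport: 710.45 mmHg = 27.9705 inHg.
the hill site: 95433 Pa = 28.1813 inHg.
Spread: 28.1813 − 27.9010 = 0.28 inHg.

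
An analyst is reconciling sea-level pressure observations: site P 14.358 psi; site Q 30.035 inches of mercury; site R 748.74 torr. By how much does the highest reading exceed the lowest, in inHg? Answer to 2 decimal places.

0.80 inHg

site P: 14.358 psi = 29.2332 inHg.
site R: 748.74 mmHg = 29.4779 inHg.
Spread: 30.0350 − 29.2332 = 0.80 inHg.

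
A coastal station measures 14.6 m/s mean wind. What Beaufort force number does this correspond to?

14.6 m/s lies in the Beaufort 7 band (near gale, 13.9–17.1 m/s).

Beaufort force 7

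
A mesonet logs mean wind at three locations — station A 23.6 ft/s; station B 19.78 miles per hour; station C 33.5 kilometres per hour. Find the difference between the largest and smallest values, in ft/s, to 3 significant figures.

6.93 ft/s

station B: 19.78 mph = 29.0107 ft/s.
station C: 33.5 km/h = 30.5300 ft/s.
Spread: 30.5300 − 23.6000 = 6.93 ft/s.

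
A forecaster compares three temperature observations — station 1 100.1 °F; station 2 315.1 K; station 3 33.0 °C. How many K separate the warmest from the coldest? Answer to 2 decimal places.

8.95 K

station 1: 100.1 °F = 37.833 °C.
station 2: 315.1 K = 41.950 °C.
Spread: 41.950 − 33.000 = 8.950 °C.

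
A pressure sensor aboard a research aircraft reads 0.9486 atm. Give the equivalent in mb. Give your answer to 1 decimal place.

1 atm = 1013.25 mb, so 0.9486 × 1013.25 = 961.2 mb.

961.2 mb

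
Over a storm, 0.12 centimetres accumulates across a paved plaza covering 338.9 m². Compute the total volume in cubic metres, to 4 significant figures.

Depth: 0.12 cm × 10 = 1.2 mm.
1 mm over 1 m² is 1 L, so volume = 1.2 × 338.9 = 406.68 L = 0.4067 m³.

0.4067 cubic metres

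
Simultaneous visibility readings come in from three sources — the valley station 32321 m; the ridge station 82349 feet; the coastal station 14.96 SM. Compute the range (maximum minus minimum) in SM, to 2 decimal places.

5.12 SM

the valley station: 32321 m = 20.0833 SM.
the ridge station: 82349 ft = 15.5964 SM.
Spread: 20.0833 − 14.9600 = 5.12 SM.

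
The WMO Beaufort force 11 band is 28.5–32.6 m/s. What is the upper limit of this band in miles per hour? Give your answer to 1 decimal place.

72.9 mph

28.5–32.6 m/s × 2.237 = 63.8–72.9 mph.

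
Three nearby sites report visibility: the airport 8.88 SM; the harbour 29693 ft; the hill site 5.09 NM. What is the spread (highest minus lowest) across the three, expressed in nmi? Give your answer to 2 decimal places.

the airport: 8.88 SM = 7.7165 nmi.
the harbour: 29693 ft = 4.8868 nmi.
Spread: 7.7165 − 4.8868 = 2.83 nmi.

2.83 nmi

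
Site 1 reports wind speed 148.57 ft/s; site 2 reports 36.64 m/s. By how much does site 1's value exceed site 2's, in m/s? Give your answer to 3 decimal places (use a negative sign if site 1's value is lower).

8.644 m/s

site 1: 148.57 ft/s = 45.28414 m/s.
Difference: 45.28414 − 36.64000 = 8.644 m/s.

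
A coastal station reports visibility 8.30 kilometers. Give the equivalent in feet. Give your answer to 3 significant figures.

1 km = 3280.84 ft, so 8.30 × 3280.84 = 27200 ft.

27200 ft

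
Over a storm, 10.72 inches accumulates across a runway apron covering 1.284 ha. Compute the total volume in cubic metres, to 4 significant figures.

3496 cubic metres

Depth: 10.72 in × 25.4 = 272.288 mm.
Area: 1.284 ha = 12840 m².
1 mm over 1 m² is 1 L, so volume = 272.288 × 12840 = 3496177.9 L = 3496 m³.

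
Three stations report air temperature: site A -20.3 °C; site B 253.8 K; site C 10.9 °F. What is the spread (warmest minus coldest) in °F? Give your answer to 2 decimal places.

15.44 °F

site B: 253.8 K = -19.350 °C.
site C: 10.9 °F = -11.722 °C.
Spread: (-11.722) − (-20.300) = 8.578 °C = 15.44 °F.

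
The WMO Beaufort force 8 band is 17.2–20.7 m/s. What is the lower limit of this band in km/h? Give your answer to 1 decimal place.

61.9 km/h

17.2–20.7 m/s × 3.6 = 61.9–74.5 km/h.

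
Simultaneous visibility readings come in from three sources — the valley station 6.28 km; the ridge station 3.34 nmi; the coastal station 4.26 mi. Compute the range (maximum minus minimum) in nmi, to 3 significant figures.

0.362 nmi

the valley station: 6.28 km = 3.39093 nmi.
the coastal station: 4.26 SM = 3.70184 nmi.
Spread: 3.70184 − 3.34000 = 0.362 nmi.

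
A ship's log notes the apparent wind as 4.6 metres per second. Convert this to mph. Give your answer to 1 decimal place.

1 m/s = 2.23694 mph, so 4.6 × 2.23694 = 10.3 mph.

10.3 mph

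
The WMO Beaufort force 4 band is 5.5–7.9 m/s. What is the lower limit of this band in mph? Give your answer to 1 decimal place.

5.5–7.9 m/s × 2.237 = 12.3–17.7 mph.

12.3 mph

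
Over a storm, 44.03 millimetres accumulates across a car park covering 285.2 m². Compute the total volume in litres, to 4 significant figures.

1 mm over 1 m² is 1 L, so volume = 44.03 × 285.2 = 12557.356 L ≈ 12560 L.

12560 litres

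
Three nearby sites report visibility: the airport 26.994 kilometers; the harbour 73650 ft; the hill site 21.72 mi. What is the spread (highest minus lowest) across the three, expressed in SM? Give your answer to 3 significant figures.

7.77 SM

the airport: 26.994 km = 16.7733 SM.
the harbour: 73650 ft = 13.9489 SM.
Spread: 21.7200 − 13.9489 = 7.77 SM.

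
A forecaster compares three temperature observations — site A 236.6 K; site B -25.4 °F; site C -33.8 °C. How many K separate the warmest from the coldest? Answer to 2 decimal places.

site A: 236.6 K = -36.550 °C.
site B: -25.4 °F = -31.889 °C.
Spread: (-31.889) − (-36.550) = 4.661 °C.

4.66 K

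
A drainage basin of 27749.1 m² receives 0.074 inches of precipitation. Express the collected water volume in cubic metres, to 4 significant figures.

52.16 cubic metres

Depth: 0.074 in × 25.4 = 1.8796 mm.
1 mm over 1 m² is 1 L, so volume = 1.8796 × 27749.1 = 52157.208 L = 52.16 m³.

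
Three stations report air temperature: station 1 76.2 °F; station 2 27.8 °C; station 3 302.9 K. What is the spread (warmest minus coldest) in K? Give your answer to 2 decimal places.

station 1: 76.2 °F = 24.556 °C.
station 3: 302.9 K = 29.750 °C.
Spread: 29.750 − 24.556 = 5.194 °C.

5.19 K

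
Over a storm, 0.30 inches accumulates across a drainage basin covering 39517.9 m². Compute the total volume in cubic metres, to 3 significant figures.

301 cubic metres

Depth: 0.30 in × 25.4 = 7.62 mm.
1 mm over 1 m² is 1 L, so volume = 7.62 × 39517.9 = 301126.4 L = 301 m³.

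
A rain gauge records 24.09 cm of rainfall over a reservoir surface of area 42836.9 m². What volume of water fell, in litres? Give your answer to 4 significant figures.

10320000 litres

Depth: 24.09 cm × 10 = 240.9 mm.
1 mm over 1 m² is 1 L, so volume = 240.9 × 42836.9 = 10319409 L ≈ 10320000 L.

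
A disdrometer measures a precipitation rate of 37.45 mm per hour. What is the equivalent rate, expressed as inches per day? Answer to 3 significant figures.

35.4 in/day

37.45 mm/hour × 0.0393701 in/mm × 24 hour/day = 35.4 in/day.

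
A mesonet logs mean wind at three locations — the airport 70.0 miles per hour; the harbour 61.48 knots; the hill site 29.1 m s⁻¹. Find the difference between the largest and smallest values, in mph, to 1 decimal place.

the harbour: 61.48 kt = 70.750 mph.
the hill site: 29.1 m/s = 65.095 mph.
Spread: 70.750 − 65.095 = 5.7 mph.

5.7 mph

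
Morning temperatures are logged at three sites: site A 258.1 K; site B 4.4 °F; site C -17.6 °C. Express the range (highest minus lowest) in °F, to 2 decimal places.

4.59 °F

site A: 258.1 K = -15.050 °C.
site B: 4.4 °F = -15.333 °C.
Spread: (-15.050) − (-17.600) = 2.550 °C = 4.59 °F.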